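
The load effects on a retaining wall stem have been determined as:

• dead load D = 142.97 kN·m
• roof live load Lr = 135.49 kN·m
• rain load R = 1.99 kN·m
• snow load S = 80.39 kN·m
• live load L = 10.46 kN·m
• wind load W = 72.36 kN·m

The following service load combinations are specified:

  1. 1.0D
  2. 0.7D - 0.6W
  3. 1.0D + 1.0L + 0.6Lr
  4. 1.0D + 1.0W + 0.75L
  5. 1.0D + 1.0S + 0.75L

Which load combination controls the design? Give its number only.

1. 1.0(142.97) = 142.97
2. 0.7(142.97) - 0.6(72.36) = 100.08 - 43.42 = 56.66
3. 1.0(142.97) + 1.0(10.46) + 0.6(135.49) = 142.97 + 10.46 + 81.29 = 234.72
4. 1.0(142.97) + 1.0(72.36) + 0.75(10.46) = 142.97 + 72.36 + 7.85 = 223.18
5. 1.0(142.97) + 1.0(80.39) + 0.75(10.46) = 142.97 + 80.39 + 7.85 = 231.21
The largest value is 234.72 kN·m from combination 3.

Combination 3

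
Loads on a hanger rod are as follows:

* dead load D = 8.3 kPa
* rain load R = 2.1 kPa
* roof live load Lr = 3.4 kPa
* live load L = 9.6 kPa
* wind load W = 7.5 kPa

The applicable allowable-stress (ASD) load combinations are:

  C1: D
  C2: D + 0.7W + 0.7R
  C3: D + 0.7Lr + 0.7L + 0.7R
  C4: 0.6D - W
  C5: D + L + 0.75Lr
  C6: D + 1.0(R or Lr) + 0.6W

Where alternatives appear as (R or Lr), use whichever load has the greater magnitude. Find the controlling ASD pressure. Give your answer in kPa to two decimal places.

(R or Lr) → Lr = 3.4 kPa.
C1: 1.0(8.3) = 8.30
C2: 1.0(8.3) + 0.7(7.5) + 0.7(2.1) = 8.30 + 5.25 + 1.47 = 15.02
C3: 1.0(8.3) + 0.7(3.4) + 0.7(9.6) + 0.7(2.1) = 8.30 + 2.38 + 6.72 + 1.47 = 18.87
C4: 0.6(8.3) - 1.0(7.5) = 4.98 - 7.50 = -2.52
C5: 1.0(8.3) + 1.0(9.6) + 0.75(3.4) = 8.30 + 9.60 + 2.55 = 20.45
C6: 1.0(8.3) + 1.0(3.4) + 0.6(7.5) = 8.30 + 3.40 + 4.50 = 16.20
The controlling combination is 5, giving 20.45 kPa.

20.45 kPa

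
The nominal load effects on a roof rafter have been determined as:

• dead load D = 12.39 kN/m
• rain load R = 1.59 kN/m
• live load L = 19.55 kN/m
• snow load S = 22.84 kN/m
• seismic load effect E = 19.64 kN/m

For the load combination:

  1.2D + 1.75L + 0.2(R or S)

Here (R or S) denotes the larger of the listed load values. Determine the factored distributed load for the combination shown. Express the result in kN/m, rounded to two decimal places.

(R or S) → S = 22.84 kN/m.
1.2(12.39) + 1.75(19.55) + 0.2(22.84) = 14.87 + 34.21 + 4.57 = 53.65
w_u = 53.65 kN/m.

53.65 kN/m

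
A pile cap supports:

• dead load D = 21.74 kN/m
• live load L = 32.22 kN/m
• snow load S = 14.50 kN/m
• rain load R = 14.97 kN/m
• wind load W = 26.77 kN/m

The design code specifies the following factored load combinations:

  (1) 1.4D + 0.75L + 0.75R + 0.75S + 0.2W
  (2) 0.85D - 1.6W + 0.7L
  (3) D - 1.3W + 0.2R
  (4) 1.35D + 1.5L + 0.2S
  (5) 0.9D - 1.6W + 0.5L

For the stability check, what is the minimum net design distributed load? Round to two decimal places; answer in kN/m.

(1) 1.4(21.74) + 0.75(32.22) + 0.75(14.97) + 0.75(14.50) + 0.2(26.77) = 82.06
(2) 0.85(21.74) - 1.6(26.77) + 0.7(32.22) = 18.48 - 42.83 + 22.55 = -1.80
(3) 1.0(21.74) - 1.3(26.77) + 0.2(14.97) = 21.74 - 34.80 + 2.99 = -10.07
(4) 1.35(21.74) + 1.5(32.22) + 0.2(14.50) = 29.35 + 48.33 + 2.90 = 80.58
(5) 0.9(21.74) - 1.6(26.77) + 0.5(32.22) = -7.16
Combination 3 gives the minimum: -10.07 kN/m.

-10.07 kN/m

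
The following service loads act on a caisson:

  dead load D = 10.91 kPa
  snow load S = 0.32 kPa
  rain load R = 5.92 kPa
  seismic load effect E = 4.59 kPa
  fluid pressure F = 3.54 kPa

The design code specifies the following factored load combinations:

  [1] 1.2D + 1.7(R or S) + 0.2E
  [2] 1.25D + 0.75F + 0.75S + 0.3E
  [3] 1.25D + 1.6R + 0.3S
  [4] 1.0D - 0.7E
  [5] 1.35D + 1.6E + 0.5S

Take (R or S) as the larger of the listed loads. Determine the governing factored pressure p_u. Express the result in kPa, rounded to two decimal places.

24.07 kPa

(R or S) → R = 5.92 kPa.
[1] 1.2(10.91) + 1.7(5.92) + 0.2(4.59) = 13.09 + 10.06 + 0.92 = 24.07
[2] 1.25(10.91) + 0.75(3.54) + 0.75(0.32) + 0.3(4.59) = 17.91
[3] 1.25(10.91) + 1.6(5.92) + 0.3(0.32) = 13.64 + 9.47 + 0.10 = 23.21
[4] 1.0(10.91) - 0.7(4.59) = 10.91 - 3.21 = 7.70
[5] 1.35(10.91) + 1.6(4.59) + 0.5(0.32) = 14.73 + 7.34 + 0.16 = 22.23
The controlling combination is 1, giving 24.07 kPa.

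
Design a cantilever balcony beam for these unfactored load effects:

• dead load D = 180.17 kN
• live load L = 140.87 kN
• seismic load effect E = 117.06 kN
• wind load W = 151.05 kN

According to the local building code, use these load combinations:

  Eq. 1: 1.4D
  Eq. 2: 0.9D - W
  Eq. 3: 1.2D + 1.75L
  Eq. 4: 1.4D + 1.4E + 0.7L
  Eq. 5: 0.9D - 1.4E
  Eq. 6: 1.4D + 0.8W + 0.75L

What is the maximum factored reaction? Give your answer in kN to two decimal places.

514.73 kN

Eq. 1: 1.4(180.17) = 252.24
Eq. 2: 0.9(180.17) - 1.0(151.05) = 11.10
Eq. 3: 1.2(180.17) + 1.75(140.87) = 462.73
Eq. 4: 1.4(180.17) + 1.4(117.06) + 0.7(140.87) = 514.73
Eq. 5: 0.9(180.17) - 1.4(117.06) = -1.73
Eq. 6: 1.4(180.17) + 0.8(151.05) + 0.75(140.87) = 478.73
Combination 4 governs: V_u = 514.73 kN.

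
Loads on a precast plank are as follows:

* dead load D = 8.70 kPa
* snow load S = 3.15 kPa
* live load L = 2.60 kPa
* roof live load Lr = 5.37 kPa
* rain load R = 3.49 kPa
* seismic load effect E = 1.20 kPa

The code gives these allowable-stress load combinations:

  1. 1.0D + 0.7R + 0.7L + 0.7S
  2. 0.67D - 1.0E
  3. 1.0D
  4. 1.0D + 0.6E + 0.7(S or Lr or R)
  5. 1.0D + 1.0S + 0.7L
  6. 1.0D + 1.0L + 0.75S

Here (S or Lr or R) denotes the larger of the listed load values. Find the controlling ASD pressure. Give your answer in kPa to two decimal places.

(S or Lr or R) → Lr = 5.37 kPa.
1. 1.0(8.70) + 0.7(3.49) + 0.7(2.60) + 0.7(3.15) = 8.70 + 2.44 + 1.82 + 2.21 = 15.17
2. 0.67(8.70) - 1.0(1.20) = 5.83 - 1.20 = 4.63
3. 1.0(8.70) = 8.70
4. 1.0(8.70) + 0.6(1.20) + 0.7(5.37) = 8.70 + 0.72 + 3.76 = 13.18
5. 1.0(8.70) + 1.0(3.15) + 0.7(2.60) = 8.70 + 3.15 + 1.82 = 13.67
6. 1.0(8.70) + 1.0(2.60) + 0.75(3.15) = 8.70 + 2.60 + 2.36 = 13.66
Maximum is from combination 1.

15.17 kPa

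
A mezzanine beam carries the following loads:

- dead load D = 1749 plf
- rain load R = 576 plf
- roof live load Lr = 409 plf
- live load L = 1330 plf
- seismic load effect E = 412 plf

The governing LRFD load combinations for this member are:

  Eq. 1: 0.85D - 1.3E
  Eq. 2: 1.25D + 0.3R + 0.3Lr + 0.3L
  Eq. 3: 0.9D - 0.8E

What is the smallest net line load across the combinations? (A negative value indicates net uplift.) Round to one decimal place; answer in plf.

Eq. 1: 0.85(1749) - 1.3(412) = 1486.7 - 535.6 = 951.1
Eq. 2: 1.25(1749) + 0.3(576) + 0.3(409) + 0.3(1330) = 2186.3 + 172.8 + 122.7 + 399.0 = 2880.8
Eq. 3: 0.9(1749) - 0.8(412) = 1574.1 - 329.6 = 1244.5
Combination 1 gives the minimum: 951.1 plf.

951.1 plf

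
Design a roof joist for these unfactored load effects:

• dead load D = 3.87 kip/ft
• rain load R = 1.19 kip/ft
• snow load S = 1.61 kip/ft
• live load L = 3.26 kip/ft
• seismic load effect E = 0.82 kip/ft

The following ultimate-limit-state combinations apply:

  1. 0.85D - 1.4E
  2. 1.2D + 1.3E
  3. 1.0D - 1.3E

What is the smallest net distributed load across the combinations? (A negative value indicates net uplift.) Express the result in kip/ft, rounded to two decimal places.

1. 0.85(3.87) - 1.4(0.82) = 3.29 - 1.15 = 2.14
2. 1.2(3.87) + 1.3(0.82) = 4.64 + 1.07 = 5.71
3. 1.0(3.87) - 1.3(0.82) = 3.87 - 1.07 = 2.80
Combination 1 gives the minimum: 2.14 kip/ft.

2.14 kip/ft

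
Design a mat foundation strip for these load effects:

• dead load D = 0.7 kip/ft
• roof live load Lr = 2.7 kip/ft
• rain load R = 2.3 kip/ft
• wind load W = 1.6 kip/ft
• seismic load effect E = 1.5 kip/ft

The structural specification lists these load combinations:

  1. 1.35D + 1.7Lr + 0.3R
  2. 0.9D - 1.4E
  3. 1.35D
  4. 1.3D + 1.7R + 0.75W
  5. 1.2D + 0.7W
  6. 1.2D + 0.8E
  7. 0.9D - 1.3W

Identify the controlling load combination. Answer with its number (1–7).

1. 1.35(0.7) + 1.7(2.7) + 0.3(2.3) = 0.9 + 4.6 + 0.7 = 6.2
2. 0.9(0.7) - 1.4(1.5) = 0.6 - 2.1 = -1.5
3. 1.35(0.7) = 0.9
4. 1.3(0.7) + 1.7(2.3) + 0.75(1.6) = 0.9 + 3.9 + 1.2 = 6.0
5. 1.2(0.7) + 0.7(1.6) = 2.0
6. 1.2(0.7) + 0.8(1.5) = 0.8 + 1.2 = 2.0
7. 0.9(0.7) - 1.3(1.6) = 0.6 - 2.1 = -1.5
The largest value is 6.2 kip/ft from combination 1.

Combination 1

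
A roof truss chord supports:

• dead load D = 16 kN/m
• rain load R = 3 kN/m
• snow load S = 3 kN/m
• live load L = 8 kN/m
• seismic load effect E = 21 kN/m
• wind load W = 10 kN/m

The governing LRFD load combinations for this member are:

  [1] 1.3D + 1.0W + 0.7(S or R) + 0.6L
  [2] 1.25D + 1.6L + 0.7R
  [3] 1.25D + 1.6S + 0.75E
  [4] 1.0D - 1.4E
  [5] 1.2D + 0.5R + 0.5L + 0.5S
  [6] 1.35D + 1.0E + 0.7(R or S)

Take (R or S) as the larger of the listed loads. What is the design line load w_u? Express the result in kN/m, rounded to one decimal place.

(S or R) → S = 3 kN/m; (R or S) → R = 3 kN/m.
[1] 1.3(16) + 1.0(10) + 0.7(3) + 0.6(8) = 20.8 + 10.0 + 2.1 + 4.8 = 37.7
[2] 1.25(16) + 1.6(8) + 0.7(3) = 20.0 + 12.8 + 2.1 = 34.9
[3] 1.25(16) + 1.6(3) + 0.75(21) = 20.0 + 4.8 + 15.8 = 40.6
[4] 1.0(16) - 1.4(21) = 16.0 - 29.4 = -13.4
[5] 1.2(16) + 0.5(3) + 0.5(8) + 0.5(3) = 19.2 + 1.5 + 4.0 + 1.5 = 26.2
[6] 1.35(16) + 1.0(21) + 0.7(3) = 21.6 + 21.0 + 2.1 = 44.7
Maximum is from combination 6.

44.7 kN/m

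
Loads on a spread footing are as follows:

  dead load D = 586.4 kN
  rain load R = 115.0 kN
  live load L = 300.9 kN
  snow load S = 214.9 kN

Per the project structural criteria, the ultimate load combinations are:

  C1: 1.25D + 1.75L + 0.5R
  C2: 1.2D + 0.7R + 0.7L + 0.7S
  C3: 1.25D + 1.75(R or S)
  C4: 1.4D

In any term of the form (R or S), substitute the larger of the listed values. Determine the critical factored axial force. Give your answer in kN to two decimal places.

(R or S) → S = 214.9 kN.
C1: 1.25(586.4) + 1.75(300.9) + 0.5(115.0) = 733.00 + 526.58 + 57.50 = 1317.08
C2: 1.2(586.4) + 0.7(115.0) + 0.7(300.9) + 0.7(214.9) = 703.68 + 80.50 + 210.63 + 150.43 = 1145.24
C3: 1.25(586.4) + 1.75(214.9) = 733.00 + 376.08 = 1109.08
C4: 1.4(586.4) = 820.96
The controlling combination is 1, giving 1317.08 kN.

1317.08 kN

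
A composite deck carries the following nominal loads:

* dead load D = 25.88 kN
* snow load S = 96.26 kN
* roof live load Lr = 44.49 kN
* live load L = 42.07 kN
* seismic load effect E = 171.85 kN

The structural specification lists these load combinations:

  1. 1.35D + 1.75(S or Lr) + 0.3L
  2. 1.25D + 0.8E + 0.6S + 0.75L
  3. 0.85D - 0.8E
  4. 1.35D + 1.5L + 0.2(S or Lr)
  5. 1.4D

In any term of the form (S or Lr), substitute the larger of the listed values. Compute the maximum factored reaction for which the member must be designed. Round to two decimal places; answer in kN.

259.14 kN

(S or Lr) → S = 96.26 kN.
1. 1.35(25.88) + 1.75(96.26) + 0.3(42.07) = 216.01
2. 1.25(25.88) + 0.8(171.85) + 0.6(96.26) + 0.75(42.07) = 259.14
3. 0.85(25.88) - 0.8(171.85) = -115.48
4. 1.35(25.88) + 1.5(42.07) + 0.2(96.26) = 117.30
5. 1.4(25.88) = 36.23
The controlling combination is 2, giving 259.14 kN.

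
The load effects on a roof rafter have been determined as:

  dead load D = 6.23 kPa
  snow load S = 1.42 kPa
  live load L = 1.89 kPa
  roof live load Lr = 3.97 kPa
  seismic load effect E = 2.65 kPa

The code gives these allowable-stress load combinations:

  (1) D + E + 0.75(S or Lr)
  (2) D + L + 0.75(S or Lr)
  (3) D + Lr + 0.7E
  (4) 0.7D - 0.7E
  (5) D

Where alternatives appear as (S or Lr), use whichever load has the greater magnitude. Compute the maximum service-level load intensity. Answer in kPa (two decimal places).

(S or Lr) → Lr = 3.97 kPa.
(1) 1.0(6.23) + 1.0(2.65) + 0.75(3.97) = 6.23 + 2.65 + 2.98 = 11.86
(2) 1.0(6.23) + 1.0(1.89) + 0.75(3.97) = 6.23 + 1.89 + 2.98 = 11.10
(3) 1.0(6.23) + 1.0(3.97) + 0.7(2.65) = 6.23 + 3.97 + 1.86 = 12.06
(4) 0.7(6.23) - 0.7(2.65) = 2.51
(5) 1.0(6.23) = 6.23
Combination 3 governs: q = 12.06 kPa.

12.06 kPa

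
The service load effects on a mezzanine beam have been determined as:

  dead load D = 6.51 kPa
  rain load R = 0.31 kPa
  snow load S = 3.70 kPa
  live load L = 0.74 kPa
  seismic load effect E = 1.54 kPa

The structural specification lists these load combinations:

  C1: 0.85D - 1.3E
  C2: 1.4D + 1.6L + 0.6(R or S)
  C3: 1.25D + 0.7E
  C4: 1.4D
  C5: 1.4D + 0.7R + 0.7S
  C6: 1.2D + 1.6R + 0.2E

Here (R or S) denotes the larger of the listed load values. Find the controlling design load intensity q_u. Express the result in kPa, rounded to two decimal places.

12.52 kPa

(R or S) → S = 3.70 kPa.
C1: 0.85(6.51) - 1.3(1.54) = 5.53 - 2.00 = 3.53
C2: 1.4(6.51) + 1.6(0.74) + 0.6(3.70) = 12.52
C3: 1.25(6.51) + 0.7(1.54) = 8.14 + 1.08 = 9.22
C4: 1.4(6.51) = 9.11
C5: 1.4(6.51) + 0.7(0.31) + 0.7(3.70) = 9.11 + 0.22 + 2.59 = 11.92
C6: 1.2(6.51) + 1.6(0.31) + 0.2(1.54) = 7.81 + 0.50 + 0.31 = 8.62
The controlling combination is 2, giving 12.52 kPa.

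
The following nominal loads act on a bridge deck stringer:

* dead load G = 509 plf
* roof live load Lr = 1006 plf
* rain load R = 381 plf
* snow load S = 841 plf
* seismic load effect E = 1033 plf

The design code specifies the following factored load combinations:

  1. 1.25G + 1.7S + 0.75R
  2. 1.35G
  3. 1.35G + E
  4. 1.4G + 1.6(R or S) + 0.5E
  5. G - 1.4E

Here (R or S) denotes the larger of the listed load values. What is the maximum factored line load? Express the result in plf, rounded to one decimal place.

2574.7 plf

(R or S) → S = 841 plf.
1. 1.25(509) + 1.7(841) + 0.75(381) = 2351.7
2. 1.35(509) = 687.2
3. 1.35(509) + 1.0(1033) = 687.2 + 1033.0 = 1720.2
4. 1.4(509) + 1.6(841) + 0.5(1033) = 712.6 + 1345.6 + 516.5 = 2574.7
5. 1.0(509) - 1.4(1033) = 509.0 - 1446.2 = -937.2
Maximum is from combination 4.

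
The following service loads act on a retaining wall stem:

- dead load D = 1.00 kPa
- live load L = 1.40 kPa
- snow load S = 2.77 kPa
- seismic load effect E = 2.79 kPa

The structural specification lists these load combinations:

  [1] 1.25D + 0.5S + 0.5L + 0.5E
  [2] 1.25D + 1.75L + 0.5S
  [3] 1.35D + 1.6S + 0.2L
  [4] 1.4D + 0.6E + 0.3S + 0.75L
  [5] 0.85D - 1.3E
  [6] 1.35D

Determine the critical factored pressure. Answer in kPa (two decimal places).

6.06 kPa

[1] 1.25(1.00) + 0.5(2.77) + 0.5(1.40) + 0.5(2.79) = 4.73
[2] 1.25(1.00) + 1.75(1.40) + 0.5(2.77) = 1.25 + 2.45 + 1.39 = 5.09
[3] 1.35(1.00) + 1.6(2.77) + 0.2(1.40) = 1.35 + 4.43 + 0.28 = 6.06
[4] 1.4(1.00) + 0.6(2.79) + 0.3(2.77) + 0.75(1.40) = 4.96
[5] 0.85(1.00) - 1.3(2.79) = 0.85 - 3.63 = -2.78
[6] 1.35(1.00) = 1.35
Combination 3 governs: p_u = 6.06 kPa.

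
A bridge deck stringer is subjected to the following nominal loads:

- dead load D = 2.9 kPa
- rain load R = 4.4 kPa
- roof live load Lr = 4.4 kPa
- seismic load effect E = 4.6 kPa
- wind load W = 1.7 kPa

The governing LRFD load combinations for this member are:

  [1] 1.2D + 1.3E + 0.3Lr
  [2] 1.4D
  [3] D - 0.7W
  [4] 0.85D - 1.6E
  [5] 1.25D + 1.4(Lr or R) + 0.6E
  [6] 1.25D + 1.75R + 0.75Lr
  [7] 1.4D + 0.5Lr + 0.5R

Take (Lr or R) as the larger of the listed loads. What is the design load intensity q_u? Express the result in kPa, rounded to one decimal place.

(Lr or R) → Lr = 4.4 kPa.
[1] 1.2(2.9) + 1.3(4.6) + 0.3(4.4) = 3.5 + 6.0 + 1.3 = 10.8
[2] 1.4(2.9) = 4.1
[3] 1.0(2.9) - 0.7(1.7) = 2.9 - 1.2 = 1.7
[4] 0.85(2.9) - 1.6(4.6) = 2.5 - 7.4 = -4.9
[5] 1.25(2.9) + 1.4(4.4) + 0.6(4.6) = 12.5
[6] 1.25(2.9) + 1.75(4.4) + 0.75(4.4) = 3.6 + 7.7 + 3.3 = 14.6
[7] 1.4(2.9) + 0.5(4.4) + 0.5(4.4) = 4.1 + 2.2 + 2.2 = 8.5
The controlling combination is 6, giving 14.6 kPa.

14.6 kPa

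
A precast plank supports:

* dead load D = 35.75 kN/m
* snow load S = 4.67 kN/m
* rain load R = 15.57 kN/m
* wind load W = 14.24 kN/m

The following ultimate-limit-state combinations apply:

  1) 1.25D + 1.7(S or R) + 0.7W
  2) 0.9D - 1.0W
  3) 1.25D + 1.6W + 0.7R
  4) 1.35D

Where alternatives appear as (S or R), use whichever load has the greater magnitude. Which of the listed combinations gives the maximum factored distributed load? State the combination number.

Combination 1

(S or R) → R = 15.57 kN/m.
1) 1.25(35.75) + 1.7(15.57) + 0.7(14.24) = 81.12
2) 0.9(35.75) - 1.0(14.24) = 32.18 - 14.24 = 17.94
3) 1.25(35.75) + 1.6(14.24) + 0.7(15.57) = 44.69 + 22.78 + 10.90 = 78.37
4) 1.35(35.75) = 48.26
The largest value is 81.12 kN/m from combination 1.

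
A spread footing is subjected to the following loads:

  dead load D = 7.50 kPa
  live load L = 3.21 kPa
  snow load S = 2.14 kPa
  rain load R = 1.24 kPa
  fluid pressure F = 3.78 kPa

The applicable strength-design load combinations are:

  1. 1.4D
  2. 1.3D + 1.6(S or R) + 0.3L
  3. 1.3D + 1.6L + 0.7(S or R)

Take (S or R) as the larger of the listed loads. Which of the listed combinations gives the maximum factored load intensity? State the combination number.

Combination 3

(S or R) → S = 2.14 kPa.
1. 1.4(7.50) = 10.50
2. 1.3(7.50) + 1.6(2.14) + 0.3(3.21) = 14.14
3. 1.3(7.50) + 1.6(3.21) + 0.7(2.14) = 16.38
The largest value is 16.38 kPa from combination 3.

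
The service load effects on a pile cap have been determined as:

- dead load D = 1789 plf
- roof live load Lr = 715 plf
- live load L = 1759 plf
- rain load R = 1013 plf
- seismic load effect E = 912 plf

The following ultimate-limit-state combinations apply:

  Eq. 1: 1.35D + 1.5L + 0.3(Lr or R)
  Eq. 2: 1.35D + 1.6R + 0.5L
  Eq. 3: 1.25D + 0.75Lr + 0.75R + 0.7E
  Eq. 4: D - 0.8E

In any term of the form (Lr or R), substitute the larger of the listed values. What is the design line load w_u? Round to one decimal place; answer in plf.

5357.6 plf

(Lr or R) → R = 1013 plf.
Eq. 1: 1.35(1789) + 1.5(1759) + 0.3(1013) = 2415.2 + 2638.5 + 303.9 = 5357.6
Eq. 2: 1.35(1789) + 1.6(1013) + 0.5(1759) = 2415.2 + 1620.8 + 879.5 = 4915.5
Eq. 3: 1.25(1789) + 0.75(715) + 0.75(1013) + 0.7(912) = 4170.7
Eq. 4: 1.0(1789) - 0.8(912) = 1789.0 - 729.6 = 1059.4
Combination 1 governs: w_u = 5357.6 plf.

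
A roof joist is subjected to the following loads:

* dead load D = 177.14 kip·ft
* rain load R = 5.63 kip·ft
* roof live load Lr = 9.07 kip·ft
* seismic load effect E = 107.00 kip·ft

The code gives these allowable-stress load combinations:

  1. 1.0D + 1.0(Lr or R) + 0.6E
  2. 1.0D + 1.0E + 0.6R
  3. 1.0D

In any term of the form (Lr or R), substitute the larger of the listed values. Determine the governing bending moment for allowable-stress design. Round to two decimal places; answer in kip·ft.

287.52 kip·ft

(Lr or R) → Lr = 9.07 kip·ft.
1. 1.0(177.14) + 1.0(9.07) + 0.6(107.00) = 177.14 + 9.07 + 64.20 = 250.41
2. 1.0(177.14) + 1.0(107.00) + 0.6(5.63) = 177.14 + 107.00 + 3.38 = 287.52
3. 1.0(177.14) = 177.14
Combination 2 governs: M = 287.52 kip·ft.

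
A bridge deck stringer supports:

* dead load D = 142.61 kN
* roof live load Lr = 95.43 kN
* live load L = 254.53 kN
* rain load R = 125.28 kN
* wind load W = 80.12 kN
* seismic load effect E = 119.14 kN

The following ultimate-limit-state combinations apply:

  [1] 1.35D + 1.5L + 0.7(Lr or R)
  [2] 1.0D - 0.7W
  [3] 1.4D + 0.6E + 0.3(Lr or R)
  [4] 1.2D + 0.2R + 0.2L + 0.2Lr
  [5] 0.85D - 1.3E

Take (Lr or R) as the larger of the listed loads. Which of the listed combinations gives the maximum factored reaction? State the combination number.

(Lr or R) → R = 125.28 kN.
[1] 1.35(142.61) + 1.5(254.53) + 0.7(125.28) = 662.01
[2] 1.0(142.61) - 0.7(80.12) = 142.61 - 56.08 = 86.53
[3] 1.4(142.61) + 0.6(119.14) + 0.3(125.28) = 308.72
[4] 1.2(142.61) + 0.2(125.28) + 0.2(254.53) + 0.2(95.43) = 266.18
[5] 0.85(142.61) - 1.3(119.14) = 121.22 - 154.88 = -33.66
The largest value is 662.01 kN from combination 1.

Combination 1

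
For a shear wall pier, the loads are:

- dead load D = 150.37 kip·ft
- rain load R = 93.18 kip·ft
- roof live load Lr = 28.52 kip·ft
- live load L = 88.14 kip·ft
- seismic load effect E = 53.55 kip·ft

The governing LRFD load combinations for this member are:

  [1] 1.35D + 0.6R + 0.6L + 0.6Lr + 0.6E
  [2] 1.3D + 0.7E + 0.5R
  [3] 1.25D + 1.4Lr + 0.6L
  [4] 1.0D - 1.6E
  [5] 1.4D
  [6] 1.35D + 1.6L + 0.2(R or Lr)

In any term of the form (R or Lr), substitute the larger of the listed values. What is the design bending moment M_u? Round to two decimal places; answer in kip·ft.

362.66 kip·ft

(R or Lr) → R = 93.18 kip·ft.
[1] 1.35(150.37) + 0.6(93.18) + 0.6(88.14) + 0.6(28.52) + 0.6(53.55) = 203.00 + 55.91 + 52.88 + 17.11 + 32.13 = 361.03
[2] 1.3(150.37) + 0.7(53.55) + 0.5(93.18) = 195.48 + 37.49 + 46.59 = 279.56
[3] 1.25(150.37) + 1.4(28.52) + 0.6(88.14) = 187.96 + 39.93 + 52.88 = 280.77
[4] 1.0(150.37) - 1.6(53.55) = 150.37 - 85.68 = 64.69
[5] 1.4(150.37) = 210.52
[6] 1.35(150.37) + 1.6(88.14) + 0.2(93.18) = 203.00 + 141.02 + 18.64 = 362.66
Combination 6 governs: M_u = 362.66 kip·ft.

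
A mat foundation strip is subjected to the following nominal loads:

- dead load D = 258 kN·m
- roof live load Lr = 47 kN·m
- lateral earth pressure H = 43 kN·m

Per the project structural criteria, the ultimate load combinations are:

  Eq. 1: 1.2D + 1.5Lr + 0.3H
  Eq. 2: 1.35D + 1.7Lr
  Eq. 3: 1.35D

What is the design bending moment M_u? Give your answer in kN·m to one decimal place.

Eq. 1: 1.2(258) + 1.5(47) + 0.3(43) = 309.6 + 70.5 + 12.9 = 393.0
Eq. 2: 1.35(258) + 1.7(47) = 348.3 + 79.9 = 428.2
Eq. 3: 1.35(258) = 348.3
Maximum is from combination 2.

428.2 kN·m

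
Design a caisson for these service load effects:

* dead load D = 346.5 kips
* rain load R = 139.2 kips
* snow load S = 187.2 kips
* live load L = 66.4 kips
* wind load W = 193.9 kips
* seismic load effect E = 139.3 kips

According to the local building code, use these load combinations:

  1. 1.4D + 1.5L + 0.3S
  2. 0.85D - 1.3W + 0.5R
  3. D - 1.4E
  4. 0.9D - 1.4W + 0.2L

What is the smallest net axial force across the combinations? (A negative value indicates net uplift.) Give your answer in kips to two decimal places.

1. 1.4(346.5) + 1.5(66.4) + 0.3(187.2) = 485.10 + 99.60 + 56.16 = 640.86
2. 0.85(346.5) - 1.3(193.9) + 0.5(139.2) = 294.53 - 252.07 + 69.60 = 112.06
3. 1.0(346.5) - 1.4(139.3) = 346.50 - 195.02 = 151.48
4. 0.9(346.5) - 1.4(193.9) + 0.2(66.4) = 311.85 - 271.46 + 13.28 = 53.67
Combination 4 gives the minimum: 53.67 kips.

53.67 kips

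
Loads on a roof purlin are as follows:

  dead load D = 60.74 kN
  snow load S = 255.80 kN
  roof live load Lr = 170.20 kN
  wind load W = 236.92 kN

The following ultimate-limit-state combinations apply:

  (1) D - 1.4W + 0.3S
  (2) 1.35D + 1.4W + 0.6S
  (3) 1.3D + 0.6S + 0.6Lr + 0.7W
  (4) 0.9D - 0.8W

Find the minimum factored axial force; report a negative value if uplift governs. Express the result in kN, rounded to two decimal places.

-194.21 kN

(1) 1.0(60.74) - 1.4(236.92) + 0.3(255.80) = 60.74 - 331.69 + 76.74 = -194.21
(2) 1.35(60.74) + 1.4(236.92) + 0.6(255.80) = 82.00 + 331.69 + 153.48 = 567.17
(3) 1.3(60.74) + 0.6(255.80) + 0.6(170.20) + 0.7(236.92) = 500.41
(4) 0.9(60.74) - 0.8(236.92) = 54.67 - 189.54 = -134.87
Combination 1 gives the minimum: -194.21 kN.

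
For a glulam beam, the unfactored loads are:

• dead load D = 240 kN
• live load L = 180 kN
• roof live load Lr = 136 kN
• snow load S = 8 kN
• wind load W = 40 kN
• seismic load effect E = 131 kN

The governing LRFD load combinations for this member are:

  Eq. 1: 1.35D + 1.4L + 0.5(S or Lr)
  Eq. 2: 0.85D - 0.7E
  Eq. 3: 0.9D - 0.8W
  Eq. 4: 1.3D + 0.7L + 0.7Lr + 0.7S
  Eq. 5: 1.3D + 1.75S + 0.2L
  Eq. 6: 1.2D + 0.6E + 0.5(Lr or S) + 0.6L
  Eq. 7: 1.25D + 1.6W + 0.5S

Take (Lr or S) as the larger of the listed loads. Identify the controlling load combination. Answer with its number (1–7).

Combination 1

(S or Lr) → Lr = 136 kN; (Lr or S) → Lr = 136 kN.
Eq. 1: 1.35(240) + 1.4(180) + 0.5(136) = 324.00 + 252.00 + 68.00 = 644.00
Eq. 2: 0.85(240) - 0.7(131) = 204.00 - 91.70 = 112.30
Eq. 3: 0.9(240) - 0.8(40) = 216.00 - 32.00 = 184.00
Eq. 4: 1.3(240) + 0.7(180) + 0.7(136) + 0.7(8) = 312.00 + 126.00 + 95.20 + 5.60 = 538.80
Eq. 5: 1.3(240) + 1.75(8) + 0.2(180) = 312.00 + 14.00 + 36.00 = 362.00
Eq. 6: 1.2(240) + 0.6(131) + 0.5(136) + 0.6(180) = 288.00 + 78.60 + 68.00 + 108.00 = 542.60
Eq. 7: 1.25(240) + 1.6(40) + 0.5(8) = 300.00 + 64.00 + 4.00 = 368.00
The largest value is 644.00 kN from combination 1.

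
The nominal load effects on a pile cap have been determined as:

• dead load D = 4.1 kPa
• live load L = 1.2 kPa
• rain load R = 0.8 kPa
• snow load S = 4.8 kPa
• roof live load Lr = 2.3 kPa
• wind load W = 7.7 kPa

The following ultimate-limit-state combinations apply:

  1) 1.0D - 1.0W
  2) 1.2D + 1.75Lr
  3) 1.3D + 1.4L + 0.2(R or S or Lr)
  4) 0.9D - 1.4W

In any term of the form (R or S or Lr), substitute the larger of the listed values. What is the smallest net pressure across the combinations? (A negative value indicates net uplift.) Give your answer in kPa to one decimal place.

-7.1 kPa

(R or S or Lr) → S = 4.8 kPa.
1) 1.0(4.1) - 1.0(7.7) = 4.1 - 7.7 = -3.6
2) 1.2(4.1) + 1.75(2.3) = 4.9 + 4.0 = 8.9
3) 1.3(4.1) + 1.4(1.2) + 0.2(4.8) = 5.3 + 1.7 + 1.0 = 8.0
4) 0.9(4.1) - 1.4(7.7) = 3.7 - 10.8 = -7.1
Combination 4 gives the minimum: -7.1 kPa.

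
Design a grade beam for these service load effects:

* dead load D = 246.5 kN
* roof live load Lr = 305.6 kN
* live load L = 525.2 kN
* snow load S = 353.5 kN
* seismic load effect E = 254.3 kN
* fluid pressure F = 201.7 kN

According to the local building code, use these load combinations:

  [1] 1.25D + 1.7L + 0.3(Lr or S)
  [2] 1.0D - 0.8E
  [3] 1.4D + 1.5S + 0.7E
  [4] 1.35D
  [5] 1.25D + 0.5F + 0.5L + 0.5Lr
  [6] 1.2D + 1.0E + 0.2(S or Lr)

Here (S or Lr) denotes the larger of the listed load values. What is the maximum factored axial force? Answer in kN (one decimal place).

(Lr or S) → S = 353.5 kN; (S or Lr) → S = 353.5 kN.
[1] 1.25(246.5) + 1.7(525.2) + 0.3(353.5) = 308.1 + 892.8 + 106.1 = 1307.0
[2] 1.0(246.5) - 0.8(254.3) = 246.5 - 203.4 = 43.1
[3] 1.4(246.5) + 1.5(353.5) + 0.7(254.3) = 345.1 + 530.3 + 178.0 = 1053.4
[4] 1.35(246.5) = 332.8
[5] 1.25(246.5) + 0.5(201.7) + 0.5(525.2) + 0.5(305.6) = 308.1 + 100.9 + 262.6 + 152.8 = 824.4
[6] 1.2(246.5) + 1.0(254.3) + 0.2(353.5) = 295.8 + 254.3 + 70.7 = 620.8
Maximum is from combination 1.

1307.0 kN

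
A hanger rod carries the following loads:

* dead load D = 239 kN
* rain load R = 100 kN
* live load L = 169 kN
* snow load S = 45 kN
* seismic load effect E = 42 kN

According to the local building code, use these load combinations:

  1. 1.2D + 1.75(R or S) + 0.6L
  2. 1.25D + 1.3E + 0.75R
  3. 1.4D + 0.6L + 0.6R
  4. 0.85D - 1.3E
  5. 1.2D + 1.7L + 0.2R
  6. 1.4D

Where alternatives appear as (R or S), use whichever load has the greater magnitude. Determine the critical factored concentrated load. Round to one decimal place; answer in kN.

594.1 kN

(R or S) → R = 100 kN.
1. 1.2(239) + 1.75(100) + 0.6(169) = 286.8 + 175.0 + 101.4 = 563.2
2. 1.25(239) + 1.3(42) + 0.75(100) = 298.8 + 54.6 + 75.0 = 428.4
3. 1.4(239) + 0.6(169) + 0.6(100) = 334.6 + 101.4 + 60.0 = 496.0
4. 0.85(239) - 1.3(42) = 203.2 - 54.6 = 148.6
5. 1.2(239) + 1.7(169) + 0.2(100) = 286.8 + 287.3 + 20.0 = 594.1
6. 1.4(239) = 334.6
The controlling combination is 5, giving 594.1 kN.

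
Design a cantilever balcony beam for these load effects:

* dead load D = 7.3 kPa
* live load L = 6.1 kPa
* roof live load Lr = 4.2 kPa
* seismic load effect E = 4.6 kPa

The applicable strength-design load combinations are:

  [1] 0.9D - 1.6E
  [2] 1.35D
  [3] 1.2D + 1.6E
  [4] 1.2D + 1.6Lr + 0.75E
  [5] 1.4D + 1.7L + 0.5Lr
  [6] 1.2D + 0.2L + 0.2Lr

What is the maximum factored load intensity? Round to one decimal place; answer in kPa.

[1] 0.9(7.3) - 1.6(4.6) = 6.6 - 7.4 = -0.8
[2] 1.35(7.3) = 9.9
[3] 1.2(7.3) + 1.6(4.6) = 16.1
[4] 1.2(7.3) + 1.6(4.2) + 0.75(4.6) = 18.9
[5] 1.4(7.3) + 1.7(6.1) + 0.5(4.2) = 10.2 + 10.4 + 2.1 = 22.7
[6] 1.2(7.3) + 0.2(6.1) + 0.2(4.2) = 8.8 + 1.2 + 0.8 = 10.8
Combination 5 governs: q_u = 22.7 kPa.

22.7 kPa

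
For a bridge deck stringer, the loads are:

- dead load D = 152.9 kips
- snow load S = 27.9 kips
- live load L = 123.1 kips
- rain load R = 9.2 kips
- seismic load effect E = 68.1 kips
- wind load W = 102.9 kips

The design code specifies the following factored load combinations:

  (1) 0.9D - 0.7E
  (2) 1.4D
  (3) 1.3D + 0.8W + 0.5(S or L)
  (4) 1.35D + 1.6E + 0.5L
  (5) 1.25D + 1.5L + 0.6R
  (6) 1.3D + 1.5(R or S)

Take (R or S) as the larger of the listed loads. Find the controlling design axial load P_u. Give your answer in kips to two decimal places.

(S or L) → L = 123.1 kips; (R or S) → S = 27.9 kips.
(1) 0.9(152.9) - 0.7(68.1) = 137.61 - 47.67 = 89.94
(2) 1.4(152.9) = 214.06
(3) 1.3(152.9) + 0.8(102.9) + 0.5(123.1) = 198.77 + 82.32 + 61.55 = 342.64
(4) 1.35(152.9) + 1.6(68.1) + 0.5(123.1) = 206.42 + 108.96 + 61.55 = 376.93
(5) 1.25(152.9) + 1.5(123.1) + 0.6(9.2) = 191.13 + 184.65 + 5.52 = 381.30
(6) 1.3(152.9) + 1.5(27.9) = 198.77 + 41.85 = 240.62
Maximum is from combination 5.

381.30 kips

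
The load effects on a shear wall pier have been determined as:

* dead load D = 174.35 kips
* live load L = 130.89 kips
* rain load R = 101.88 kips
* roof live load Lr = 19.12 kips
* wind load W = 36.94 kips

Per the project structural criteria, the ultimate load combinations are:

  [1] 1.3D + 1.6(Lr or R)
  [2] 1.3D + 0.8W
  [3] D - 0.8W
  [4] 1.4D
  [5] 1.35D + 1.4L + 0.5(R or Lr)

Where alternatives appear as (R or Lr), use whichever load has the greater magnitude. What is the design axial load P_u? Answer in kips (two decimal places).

469.56 kips

(Lr or R) → R = 101.88 kips; (R or Lr) → R = 101.88 kips.
[1] 1.3(174.35) + 1.6(101.88) = 389.66
[2] 1.3(174.35) + 0.8(36.94) = 226.66 + 29.55 = 256.21
[3] 1.0(174.35) - 0.8(36.94) = 174.35 - 29.55 = 144.80
[4] 1.4(174.35) = 244.09
[5] 1.35(174.35) + 1.4(130.89) + 0.5(101.88) = 235.37 + 183.25 + 50.94 = 469.56
Maximum is from combination 5.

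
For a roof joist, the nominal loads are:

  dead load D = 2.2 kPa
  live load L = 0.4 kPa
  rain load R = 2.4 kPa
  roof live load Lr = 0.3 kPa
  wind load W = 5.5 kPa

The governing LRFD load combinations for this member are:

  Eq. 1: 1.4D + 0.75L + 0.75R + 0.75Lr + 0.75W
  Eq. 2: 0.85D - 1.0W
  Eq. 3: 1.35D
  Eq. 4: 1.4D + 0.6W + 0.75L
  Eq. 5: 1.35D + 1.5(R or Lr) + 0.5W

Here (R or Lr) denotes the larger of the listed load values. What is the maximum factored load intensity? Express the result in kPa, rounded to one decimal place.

(R or Lr) → R = 2.4 kPa.
Eq. 1: 1.4(2.2) + 0.75(0.4) + 0.75(2.4) + 0.75(0.3) + 0.75(5.5) = 3.1 + 0.3 + 1.8 + 0.2 + 4.1 = 9.5
Eq. 2: 0.85(2.2) - 1.0(5.5) = 1.9 - 5.5 = -3.6
Eq. 3: 1.35(2.2) = 3.0
Eq. 4: 1.4(2.2) + 0.6(5.5) + 0.75(0.4) = 3.1 + 3.3 + 0.3 = 6.7
Eq. 5: 1.35(2.2) + 1.5(2.4) + 0.5(5.5) = 9.3
Maximum is from combination 1.

9.5 kPa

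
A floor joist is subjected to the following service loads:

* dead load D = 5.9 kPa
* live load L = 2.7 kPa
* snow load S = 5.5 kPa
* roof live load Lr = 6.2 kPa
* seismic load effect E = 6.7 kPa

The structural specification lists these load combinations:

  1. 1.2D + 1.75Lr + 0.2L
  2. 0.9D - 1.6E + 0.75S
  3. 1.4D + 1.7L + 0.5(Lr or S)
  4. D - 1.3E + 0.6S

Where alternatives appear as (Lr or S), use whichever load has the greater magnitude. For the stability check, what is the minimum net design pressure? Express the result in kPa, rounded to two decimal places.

(Lr or S) → Lr = 6.2 kPa.
1. 1.2(5.9) + 1.75(6.2) + 0.2(2.7) = 18.47
2. 0.9(5.9) - 1.6(6.7) + 0.75(5.5) = -1.29
3. 1.4(5.9) + 1.7(2.7) + 0.5(6.2) = 15.95
4. 1.0(5.9) - 1.3(6.7) + 0.6(5.5) = 0.49
Combination 2 gives the minimum: -1.29 kPa.

-1.29 kPa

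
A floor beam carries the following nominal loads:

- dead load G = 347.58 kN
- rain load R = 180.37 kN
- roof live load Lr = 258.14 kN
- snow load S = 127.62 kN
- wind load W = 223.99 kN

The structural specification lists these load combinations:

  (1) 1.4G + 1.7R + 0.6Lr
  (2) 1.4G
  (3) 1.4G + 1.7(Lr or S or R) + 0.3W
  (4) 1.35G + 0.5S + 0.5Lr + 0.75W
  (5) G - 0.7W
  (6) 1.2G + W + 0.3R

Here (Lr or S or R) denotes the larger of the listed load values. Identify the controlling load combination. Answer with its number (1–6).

Combination 3

(Lr or S or R) → Lr = 258.14 kN.
(1) 1.4(347.58) + 1.7(180.37) + 0.6(258.14) = 948.13
(2) 1.4(347.58) = 486.61
(3) 1.4(347.58) + 1.7(258.14) + 0.3(223.99) = 992.65
(4) 1.35(347.58) + 0.5(127.62) + 0.5(258.14) + 0.75(223.99) = 830.11
(5) 1.0(347.58) - 0.7(223.99) = 190.79
(6) 1.2(347.58) + 1.0(223.99) + 0.3(180.37) = 695.20
The largest value is 992.65 kN from combination 3.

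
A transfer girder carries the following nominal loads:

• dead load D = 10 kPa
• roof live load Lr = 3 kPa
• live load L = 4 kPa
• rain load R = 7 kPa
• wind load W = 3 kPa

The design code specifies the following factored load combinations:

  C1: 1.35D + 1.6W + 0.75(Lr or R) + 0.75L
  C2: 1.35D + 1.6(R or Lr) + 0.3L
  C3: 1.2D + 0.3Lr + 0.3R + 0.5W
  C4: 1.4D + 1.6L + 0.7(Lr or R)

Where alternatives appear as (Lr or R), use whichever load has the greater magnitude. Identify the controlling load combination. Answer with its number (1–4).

Combination 1

(Lr or R) → R = 7 kPa; (R or Lr) → R = 7 kPa.
C1: 1.35(10) + 1.6(3) + 0.75(7) + 0.75(4) = 26.55
C2: 1.35(10) + 1.6(7) + 0.3(4) = 25.90
C3: 1.2(10) + 0.3(3) + 0.3(7) + 0.5(3) = 16.50
C4: 1.4(10) + 1.6(4) + 0.7(7) = 25.30
The largest value is 26.55 kPa from combination 1.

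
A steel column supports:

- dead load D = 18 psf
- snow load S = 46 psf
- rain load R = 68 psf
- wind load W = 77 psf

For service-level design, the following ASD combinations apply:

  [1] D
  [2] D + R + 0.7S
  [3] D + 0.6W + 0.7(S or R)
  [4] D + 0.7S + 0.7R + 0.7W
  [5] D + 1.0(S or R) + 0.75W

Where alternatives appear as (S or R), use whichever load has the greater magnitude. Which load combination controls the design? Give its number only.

(S or R) → R = 68 psf.
[1] 1.0(18) = 18.00
[2] 1.0(18) + 1.0(68) + 0.7(46) = 18.00 + 68.00 + 32.20 = 118.20
[3] 1.0(18) + 0.6(77) + 0.7(68) = 18.00 + 46.20 + 47.60 = 111.80
[4] 1.0(18) + 0.7(46) + 0.7(68) + 0.7(77) = 18.00 + 32.20 + 47.60 + 53.90 = 151.70
[5] 1.0(18) + 1.0(68) + 0.75(77) = 18.00 + 68.00 + 57.75 = 143.75
The largest value is 151.70 psf from combination 4.

Combination 4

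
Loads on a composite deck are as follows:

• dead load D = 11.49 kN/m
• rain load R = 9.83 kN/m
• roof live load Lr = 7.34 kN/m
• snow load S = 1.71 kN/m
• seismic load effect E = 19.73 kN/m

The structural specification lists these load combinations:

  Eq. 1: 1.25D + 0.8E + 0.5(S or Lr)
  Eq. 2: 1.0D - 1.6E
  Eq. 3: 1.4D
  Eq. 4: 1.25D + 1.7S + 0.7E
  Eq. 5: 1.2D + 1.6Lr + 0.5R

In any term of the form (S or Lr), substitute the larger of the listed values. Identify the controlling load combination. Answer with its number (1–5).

(S or Lr) → Lr = 7.34 kN/m.
Eq. 1: 1.25(11.49) + 0.8(19.73) + 0.5(7.34) = 33.82
Eq. 2: 1.0(11.49) - 1.6(19.73) = 11.49 - 31.57 = -20.08
Eq. 3: 1.4(11.49) = 16.09
Eq. 4: 1.25(11.49) + 1.7(1.71) + 0.7(19.73) = 14.36 + 2.91 + 13.81 = 31.08
Eq. 5: 1.2(11.49) + 1.6(7.34) + 0.5(9.83) = 13.79 + 11.74 + 4.92 = 30.45
The largest value is 33.82 kN/m from combination 1.

Combination 1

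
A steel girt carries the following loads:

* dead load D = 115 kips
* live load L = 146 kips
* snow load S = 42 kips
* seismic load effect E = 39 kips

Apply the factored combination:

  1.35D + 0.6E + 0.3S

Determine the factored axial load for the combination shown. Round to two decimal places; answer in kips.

1.35(115) + 0.6(39) + 0.3(42) = 191.25
P_u = 191.25 kips.

191.25 kips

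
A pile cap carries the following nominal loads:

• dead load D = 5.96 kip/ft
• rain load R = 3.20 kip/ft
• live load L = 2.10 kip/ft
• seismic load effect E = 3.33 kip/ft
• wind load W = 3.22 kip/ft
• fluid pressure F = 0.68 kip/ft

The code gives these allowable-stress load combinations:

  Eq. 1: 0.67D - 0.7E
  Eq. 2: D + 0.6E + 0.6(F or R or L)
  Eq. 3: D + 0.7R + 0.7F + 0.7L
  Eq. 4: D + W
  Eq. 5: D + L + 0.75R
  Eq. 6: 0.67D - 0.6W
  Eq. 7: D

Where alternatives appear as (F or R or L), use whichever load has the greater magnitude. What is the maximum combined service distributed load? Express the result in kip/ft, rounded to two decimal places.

10.46 kip/ft

(F or R or L) → R = 3.20 kip/ft.
Eq. 1: 0.67(5.96) - 0.7(3.33) = 3.99 - 2.33 = 1.66
Eq. 2: 1.0(5.96) + 0.6(3.33) + 0.6(3.20) = 5.96 + 2.00 + 1.92 = 9.88
Eq. 3: 1.0(5.96) + 0.7(3.20) + 0.7(0.68) + 0.7(2.10) = 5.96 + 2.24 + 0.48 + 1.47 = 10.15
Eq. 4: 1.0(5.96) + 1.0(3.22) = 5.96 + 3.22 = 9.18
Eq. 5: 1.0(5.96) + 1.0(2.10) + 0.75(3.20) = 5.96 + 2.10 + 2.40 = 10.46
Eq. 6: 0.67(5.96) - 0.6(3.22) = 3.99 - 1.93 = 2.06
Eq. 7: 1.0(5.96) = 5.96
The controlling combination is 5, giving 10.46 kip/ft.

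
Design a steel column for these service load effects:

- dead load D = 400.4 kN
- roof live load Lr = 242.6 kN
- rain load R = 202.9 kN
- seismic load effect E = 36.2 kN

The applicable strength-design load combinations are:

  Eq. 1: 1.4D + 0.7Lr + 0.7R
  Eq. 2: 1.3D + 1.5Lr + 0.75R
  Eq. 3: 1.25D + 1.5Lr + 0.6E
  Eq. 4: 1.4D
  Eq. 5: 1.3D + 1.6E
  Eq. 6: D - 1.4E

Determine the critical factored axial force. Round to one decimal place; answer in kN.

Eq. 1: 1.4(400.4) + 0.7(242.6) + 0.7(202.9) = 560.6 + 169.8 + 142.0 = 872.4
Eq. 2: 1.3(400.4) + 1.5(242.6) + 0.75(202.9) = 520.5 + 363.9 + 152.2 = 1036.6
Eq. 3: 1.25(400.4) + 1.5(242.6) + 0.6(36.2) = 500.5 + 363.9 + 21.7 = 886.1
Eq. 4: 1.4(400.4) = 560.6
Eq. 5: 1.3(400.4) + 1.6(36.2) = 520.5 + 57.9 = 578.4
Eq. 6: 1.0(400.4) - 1.4(36.2) = 400.4 - 50.7 = 349.7
The controlling combination is 2, giving 1036.6 kN.

1036.6 kN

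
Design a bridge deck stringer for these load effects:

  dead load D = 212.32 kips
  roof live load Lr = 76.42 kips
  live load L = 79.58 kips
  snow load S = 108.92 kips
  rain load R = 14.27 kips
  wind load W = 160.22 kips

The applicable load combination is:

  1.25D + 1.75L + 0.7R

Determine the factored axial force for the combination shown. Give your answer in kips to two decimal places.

1.25(212.32) + 1.75(79.58) + 0.7(14.27) = 414.65
P_u = 414.65 kips.

414.65 kips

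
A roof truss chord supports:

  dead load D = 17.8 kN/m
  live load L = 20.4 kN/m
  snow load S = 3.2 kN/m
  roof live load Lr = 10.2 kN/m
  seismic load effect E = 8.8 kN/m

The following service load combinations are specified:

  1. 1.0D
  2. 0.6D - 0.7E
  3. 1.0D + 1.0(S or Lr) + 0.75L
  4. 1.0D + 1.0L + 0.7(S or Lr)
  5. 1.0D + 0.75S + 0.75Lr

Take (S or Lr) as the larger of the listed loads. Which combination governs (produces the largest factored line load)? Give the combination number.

(S or Lr) → Lr = 10.2 kN/m.
1. 1.0(17.8) = 17.80
2. 0.6(17.8) - 0.7(8.8) = 10.68 - 6.16 = 4.52
3. 1.0(17.8) + 1.0(10.2) + 0.75(20.4) = 17.80 + 10.20 + 15.30 = 43.30
4. 1.0(17.8) + 1.0(20.4) + 0.7(10.2) = 17.80 + 20.40 + 7.14 = 45.34
5. 1.0(17.8) + 0.75(3.2) + 0.75(10.2) = 17.80 + 2.40 + 7.65 = 27.85
The largest value is 45.34 kN/m from combination 4.

Combination 4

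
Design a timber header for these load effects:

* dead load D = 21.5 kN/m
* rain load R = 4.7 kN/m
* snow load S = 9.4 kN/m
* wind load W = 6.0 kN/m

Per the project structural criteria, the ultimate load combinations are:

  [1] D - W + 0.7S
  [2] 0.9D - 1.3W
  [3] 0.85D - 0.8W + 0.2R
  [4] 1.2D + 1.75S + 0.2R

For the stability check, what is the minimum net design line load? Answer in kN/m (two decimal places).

[1] 1.0(21.5) - 1.0(6.0) + 0.7(9.4) = 21.50 - 6.00 + 6.58 = 22.08
[2] 0.9(21.5) - 1.3(6.0) = 19.35 - 7.80 = 11.55
[3] 0.85(21.5) - 0.8(6.0) + 0.2(4.7) = 18.28 - 4.80 + 0.94 = 14.42
[4] 1.2(21.5) + 1.75(9.4) + 0.2(4.7) = 25.80 + 16.45 + 0.94 = 43.19
Combination 2 gives the minimum: 11.55 kN/m.

11.55 kN/m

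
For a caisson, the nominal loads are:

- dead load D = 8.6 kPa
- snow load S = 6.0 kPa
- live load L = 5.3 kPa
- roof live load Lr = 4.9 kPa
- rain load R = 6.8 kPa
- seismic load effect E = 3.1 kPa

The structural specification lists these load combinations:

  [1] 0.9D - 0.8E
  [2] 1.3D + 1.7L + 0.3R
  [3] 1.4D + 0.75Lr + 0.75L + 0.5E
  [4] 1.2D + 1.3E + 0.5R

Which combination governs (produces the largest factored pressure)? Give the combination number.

[1] 0.9(8.6) - 0.8(3.1) = 5.3
[2] 1.3(8.6) + 1.7(5.3) + 0.3(6.8) = 11.2 + 9.0 + 2.0 = 22.2
[3] 1.4(8.6) + 0.75(4.9) + 0.75(5.3) + 0.5(3.1) = 21.2
[4] 1.2(8.6) + 1.3(3.1) + 0.5(6.8) = 17.8
The largest value is 22.2 kPa from combination 2.

Combination 2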